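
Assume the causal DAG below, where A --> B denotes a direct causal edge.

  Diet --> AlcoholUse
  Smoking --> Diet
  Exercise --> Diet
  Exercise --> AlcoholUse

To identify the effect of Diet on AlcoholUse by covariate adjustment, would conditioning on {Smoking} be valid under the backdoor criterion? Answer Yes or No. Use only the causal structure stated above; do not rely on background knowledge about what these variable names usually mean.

Backdoor paths from Diet to AlcoholUse (paths whose first edge points into Diet):
  P1: Diet <- Exercise -> AlcoholUse
Condition 1 (no descendant of Diet in the set): holds — descendants of Diet are {AlcoholUse}; none are in {Smoking}.
Condition 2 (every backdoor path blocked by {Smoking}):
  P1: open — no interior node is in the conditioning set.
{Smoking} does not satisfy the backdoor criterion.

No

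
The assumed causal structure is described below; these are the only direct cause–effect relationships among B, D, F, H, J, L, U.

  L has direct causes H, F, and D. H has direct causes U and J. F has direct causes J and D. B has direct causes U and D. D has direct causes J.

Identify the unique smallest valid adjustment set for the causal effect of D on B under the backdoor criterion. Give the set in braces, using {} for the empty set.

{}

Variables eligible for adjustment (non-descendants of D, excluding D and B): {H, J, U}.
Backdoor paths from D to B:
  P1: D <- J -> H <- U -> B
  P2: D <- J -> F -> L <- H <- U -> B
Each backdoor path contains an unconditioned collider, so every path is already blocked with the empty conditioning set:
  P1: blocked at collider H (neither it nor any descendant is in the conditioning set).
  P2: blocked at collider L (neither it nor any descendant is in the conditioning set).
The empty set is therefore the unique smallest valid set.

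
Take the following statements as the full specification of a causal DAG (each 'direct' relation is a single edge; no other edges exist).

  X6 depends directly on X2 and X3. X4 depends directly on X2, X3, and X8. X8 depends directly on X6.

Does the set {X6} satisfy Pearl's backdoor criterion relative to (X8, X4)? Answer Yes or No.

Backdoor paths from X8 to X4 (paths whose first edge points into X8):
  P1: X8 <- X6 <- X3 -> X4
  P2: X8 <- X6 <- X2 -> X4
Condition 1 (no descendant of X8 in the set): holds — descendants of X8 are {X4}; none are in {X6}.
Condition 2 (every backdoor path blocked by {X6}):
  P1: blocked at chain node X6 ∈ conditioning set.
  P2: blocked at chain node X6 ∈ conditioning set.
{X6} satisfies the backdoor criterion.

Yes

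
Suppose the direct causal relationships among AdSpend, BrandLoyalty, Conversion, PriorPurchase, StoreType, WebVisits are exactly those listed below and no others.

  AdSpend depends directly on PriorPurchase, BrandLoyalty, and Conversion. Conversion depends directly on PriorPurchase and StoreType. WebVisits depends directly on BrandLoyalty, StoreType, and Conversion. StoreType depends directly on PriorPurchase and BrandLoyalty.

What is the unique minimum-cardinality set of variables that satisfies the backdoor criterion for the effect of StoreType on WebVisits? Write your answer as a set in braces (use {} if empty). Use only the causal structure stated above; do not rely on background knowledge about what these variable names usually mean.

Variables eligible for adjustment (non-descendants of StoreType, excluding StoreType and WebVisits): {BrandLoyalty, PriorPurchase}.
Backdoor paths from StoreType to WebVisits:
  P1: StoreType <- BrandLoyalty -> WebVisits
  P2: StoreType <- BrandLoyalty -> AdSpend <- PriorPurchase -> Conversion -> WebVisits
  P3: StoreType <- BrandLoyalty -> AdSpend <- Conversion -> WebVisits
  P4: StoreType <- PriorPurchase -> Conversion -> WebVisits
  P5: StoreType <- PriorPurchase -> Conversion -> AdSpend <- BrandLoyalty -> WebVisits
  P6: StoreType <- PriorPurchase -> AdSpend <- BrandLoyalty -> WebVisits
  P7: StoreType <- PriorPurchase -> AdSpend <- Conversion -> WebVisits
The empty set is not sufficient: P1 (StoreType <- BrandLoyalty -> WebVisits) has no collider blocking it and no conditioned non-collider, so it is open.
Try {BrandLoyalty, PriorPurchase}:
  P1: blocked at fork node BrandLoyalty ∈ conditioning set.
  P2: blocked at fork node BrandLoyalty ∈ conditioning set.
  P3: blocked at fork node BrandLoyalty ∈ conditioning set.
  P4: blocked at fork node PriorPurchase ∈ conditioning set.
  P5: blocked at fork node PriorPurchase ∈ conditioning set.
  P6: blocked at fork node PriorPurchase ∈ conditioning set.
  P7: blocked at fork node PriorPurchase ∈ conditioning set.
{BrandLoyalty, PriorPurchase} contains no descendant of StoreType and blocks every backdoor path.
Every element of {BrandLoyalty, PriorPurchase} is needed (dropping BrandLoyalty leaves P1 open; dropping PriorPurchase leaves P4 open), so no proper subset is valid.
Among all size-2 subsets of the eligible variables, only {BrandLoyalty, PriorPurchase} blocks every backdoor path, so it is the unique smallest valid adjustment set.

{BrandLoyalty, PriorPurchase}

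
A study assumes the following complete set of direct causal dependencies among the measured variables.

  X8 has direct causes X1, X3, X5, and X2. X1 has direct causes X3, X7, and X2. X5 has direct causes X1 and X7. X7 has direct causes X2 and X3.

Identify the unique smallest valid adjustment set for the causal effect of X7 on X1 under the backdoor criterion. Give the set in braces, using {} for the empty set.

Variables eligible for adjustment (non-descendants of X7, excluding X7 and X1): {X2, X3}.
Backdoor paths from X7 to X1:
  P1: X7 <- X2 -> X1
  P2: X7 <- X2 -> X8 <- X3 -> X1
  P3: X7 <- X2 -> X8 <- X1
  P4: X7 <- X2 -> X8 <- X5 <- X1
  P5: X7 <- X3 -> X1
  P6: X7 <- X3 -> X8 <- X2 -> X1
  P7: X7 <- X3 -> X8 <- X1
  P8: X7 <- X3 -> X8 <- X5 <- X1
The empty set is not sufficient: P1 (X7 <- X2 -> X1) has no collider blocking it and no conditioned non-collider, so it is open.
Try {X2, X3}:
  P1: blocked at fork node X2 ∈ conditioning set.
  P2: blocked at fork node X2 ∈ conditioning set.
  P3: blocked at fork node X2 ∈ conditioning set.
  P4: blocked at fork node X2 ∈ conditioning set.
  P5: blocked at fork node X3 ∈ conditioning set.
  P6: blocked at fork node X3 ∈ conditioning set.
  P7: blocked at fork node X3 ∈ conditioning set.
  P8: blocked at fork node X3 ∈ conditioning set.
{X2, X3} contains no descendant of X7 and blocks every backdoor path.
Every element of {X2, X3} is needed (dropping X2 leaves P1 open; dropping X3 leaves P5 open), so no proper subset is valid.
Among all size-2 subsets of the eligible variables, only {X2, X3} blocks every backdoor path, so it is the unique smallest valid adjustment set.

{X2, X3}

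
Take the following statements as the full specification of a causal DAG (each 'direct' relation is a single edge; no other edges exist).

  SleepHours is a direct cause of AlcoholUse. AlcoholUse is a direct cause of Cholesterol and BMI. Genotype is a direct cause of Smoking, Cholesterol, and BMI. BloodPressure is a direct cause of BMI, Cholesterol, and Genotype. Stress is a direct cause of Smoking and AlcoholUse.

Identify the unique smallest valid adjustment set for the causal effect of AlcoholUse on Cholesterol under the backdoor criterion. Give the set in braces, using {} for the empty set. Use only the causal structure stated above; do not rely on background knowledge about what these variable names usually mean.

{}

Variables eligible for adjustment (non-descendants of AlcoholUse, excluding AlcoholUse and Cholesterol): {BloodPressure, Genotype, SleepHours, Smoking, Stress}.
Backdoor paths from AlcoholUse to Cholesterol:
  P1: AlcoholUse <- Stress -> Smoking <- Genotype <- BloodPressure -> Cholesterol
  P2: AlcoholUse <- Stress -> Smoking <- Genotype -> Cholesterol
  P3: AlcoholUse <- Stress -> Smoking <- Genotype -> BMI <- BloodPressure -> Cholesterol
Each backdoor path contains an unconditioned collider, so every path is already blocked with the empty conditioning set:
  P1: blocked at collider Smoking (neither it nor any descendant is in the conditioning set).
  P2: blocked at collider Smoking (neither it nor any descendant is in the conditioning set).
  P3: blocked at collider Smoking (neither it nor any descendant is in the conditioning set).
The empty set is therefore the unique smallest valid set.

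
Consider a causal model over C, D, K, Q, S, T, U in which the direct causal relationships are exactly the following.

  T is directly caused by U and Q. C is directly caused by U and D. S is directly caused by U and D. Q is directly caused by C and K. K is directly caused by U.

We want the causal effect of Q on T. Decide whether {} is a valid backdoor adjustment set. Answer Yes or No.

No

Backdoor paths from Q to T (paths whose first edge points into Q):
  P1: Q <- K <- U -> T
  P2: Q <- C <- U -> T
  P3: Q <- C <- D -> S <- U -> T
Condition 1 (no descendant of Q in the set): holds — descendants of Q are {T}; none are in {}.
Condition 2 (every backdoor path blocked by {}):
  P1: open — no interior node is in the conditioning set.
  P2: open — no interior node is in the conditioning set.
  P3: blocked at collider S (neither it nor any descendant is in the conditioning set).
{} does not satisfy the backdoor criterion.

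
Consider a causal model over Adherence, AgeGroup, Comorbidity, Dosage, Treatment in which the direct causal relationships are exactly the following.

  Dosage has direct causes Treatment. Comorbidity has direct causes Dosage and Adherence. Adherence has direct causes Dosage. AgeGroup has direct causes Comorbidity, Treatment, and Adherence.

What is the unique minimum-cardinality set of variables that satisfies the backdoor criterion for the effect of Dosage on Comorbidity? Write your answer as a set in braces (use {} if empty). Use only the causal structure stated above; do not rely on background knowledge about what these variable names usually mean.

{}

Variables eligible for adjustment (non-descendants of Dosage, excluding Dosage and Comorbidity): {Treatment}.
Backdoor paths from Dosage to Comorbidity:
  P1: Dosage <- Treatment -> AgeGroup <- Adherence -> Comorbidity
  P2: Dosage <- Treatment -> AgeGroup <- Comorbidity
Each backdoor path contains an unconditioned collider, so every path is already blocked with the empty conditioning set:
  P1: blocked at collider AgeGroup (neither it nor any descendant is in the conditioning set).
  P2: blocked at collider AgeGroup (neither it nor any descendant is in the conditioning set).
The empty set is therefore the unique smallest valid set.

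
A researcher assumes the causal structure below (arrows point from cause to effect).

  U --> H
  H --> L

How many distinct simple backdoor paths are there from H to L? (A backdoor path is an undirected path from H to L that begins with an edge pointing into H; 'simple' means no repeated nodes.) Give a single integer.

A backdoor path from H to L is any simple undirected path whose first edge points into H (i.e. leaves H via a parent).
Parents of H: {U}.
No simple path from any parent of H reaches L without revisiting H, so there are no backdoor paths.

0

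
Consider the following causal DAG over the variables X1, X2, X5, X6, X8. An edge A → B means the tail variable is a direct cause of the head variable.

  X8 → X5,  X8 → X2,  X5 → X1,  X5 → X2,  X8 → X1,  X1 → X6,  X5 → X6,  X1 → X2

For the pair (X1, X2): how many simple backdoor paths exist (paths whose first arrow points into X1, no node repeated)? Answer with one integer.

A backdoor path from X1 to X2 is any simple undirected path whose first edge points into X1 (i.e. leaves X1 via a parent).
Parents of X1: {X5, X8}.
Enumerating:
  P1: X1 <- X8 -> X5 -> X2
  P2: X1 <- X8 -> X2
  P3: X1 <- X5 <- X8 -> X2
  P4: X1 <- X5 -> X2
That exhausts the simple backdoor paths. Count: 4.

4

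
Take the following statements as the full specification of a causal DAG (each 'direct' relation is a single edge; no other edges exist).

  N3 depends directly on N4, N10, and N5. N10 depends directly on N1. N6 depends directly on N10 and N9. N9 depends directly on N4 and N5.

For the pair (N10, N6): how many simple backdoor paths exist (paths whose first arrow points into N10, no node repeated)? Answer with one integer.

A backdoor path from N10 to N6 is any simple undirected path whose first edge points into N10 (i.e. leaves N10 via a parent).
Parents of N10: {N1}.
No simple path from any parent of N10 reaches N6 without revisiting N10, so there are no backdoor paths.

0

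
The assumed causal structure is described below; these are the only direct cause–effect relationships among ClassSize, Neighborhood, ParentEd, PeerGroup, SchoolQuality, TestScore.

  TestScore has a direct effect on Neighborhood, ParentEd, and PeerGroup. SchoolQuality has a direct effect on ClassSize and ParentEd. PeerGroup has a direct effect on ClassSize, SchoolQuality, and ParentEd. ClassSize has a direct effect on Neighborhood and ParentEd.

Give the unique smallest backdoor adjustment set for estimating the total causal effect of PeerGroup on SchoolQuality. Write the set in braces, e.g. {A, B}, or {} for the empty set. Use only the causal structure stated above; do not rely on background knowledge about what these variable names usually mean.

Variables eligible for adjustment (non-descendants of PeerGroup, excluding PeerGroup and SchoolQuality): {TestScore}.
Backdoor paths from PeerGroup to SchoolQuality:
  P1: PeerGroup <- TestScore -> Neighborhood <- ClassSize <- SchoolQuality
  P2: PeerGroup <- TestScore -> Neighborhood <- ClassSize -> ParentEd <- SchoolQuality
  P3: PeerGroup <- TestScore -> ParentEd <- SchoolQuality
  P4: PeerGroup <- TestScore -> ParentEd <- ClassSize <- SchoolQuality
Each backdoor path contains an unconditioned collider, so every path is already blocked with the empty conditioning set:
  P1: blocked at collider Neighborhood (neither it nor any descendant is in the conditioning set).
  P2: blocked at collider Neighborhood (neither it nor any descendant is in the conditioning set).
  P3: blocked at collider ParentEd (neither it nor any descendant is in the conditioning set).
  P4: blocked at collider ParentEd (neither it nor any descendant is in the conditioning set).
The empty set is therefore the unique smallest valid set.

{}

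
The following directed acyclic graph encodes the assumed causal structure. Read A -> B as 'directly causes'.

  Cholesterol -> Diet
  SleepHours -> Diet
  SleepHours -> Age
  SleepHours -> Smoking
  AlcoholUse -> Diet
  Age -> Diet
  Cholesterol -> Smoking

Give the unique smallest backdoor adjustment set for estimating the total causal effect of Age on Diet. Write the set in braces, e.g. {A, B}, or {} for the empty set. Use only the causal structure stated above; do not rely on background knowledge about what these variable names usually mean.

Variables eligible for adjustment (non-descendants of Age, excluding Age and Diet): {AlcoholUse, Cholesterol, SleepHours, Smoking}.
Backdoor paths from Age to Diet:
  P1: Age <- SleepHours -> Smoking <- Cholesterol -> Diet
  P2: Age <- SleepHours -> Diet
The empty set is not sufficient: P2 (Age <- SleepHours -> Diet) has no collider blocking it and no conditioned non-collider, so it is open.
Try {SleepHours}:
  P1: blocked at fork node SleepHours ∈ conditioning set.
  P2: blocked at fork node SleepHours ∈ conditioning set.
{SleepHours} contains no descendant of Age and blocks every backdoor path.
No other singleton works — e.g. {Cholesterol} leaves P2 open — so {SleepHours} is the unique smallest valid adjustment set.

{SleepHours}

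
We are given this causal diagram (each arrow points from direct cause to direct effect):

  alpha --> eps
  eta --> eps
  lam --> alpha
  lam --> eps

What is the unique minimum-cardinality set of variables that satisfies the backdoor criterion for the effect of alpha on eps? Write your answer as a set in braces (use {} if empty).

{lam}

Variables eligible for adjustment (non-descendants of alpha, excluding alpha and eps): {eta, lam}.
Backdoor paths from alpha to eps:
  P1: alpha <- lam -> eps
The empty set is not sufficient: P1 (alpha <- lam -> eps) has no collider blocking it and no conditioned non-collider, so it is open.
Try {lam}:
  P1: blocked at fork node lam ∈ conditioning set.
{lam} contains no descendant of alpha and blocks every backdoor path.
No other singleton works — e.g. {eta} leaves P1 open — so {lam} is the unique smallest valid adjustment set.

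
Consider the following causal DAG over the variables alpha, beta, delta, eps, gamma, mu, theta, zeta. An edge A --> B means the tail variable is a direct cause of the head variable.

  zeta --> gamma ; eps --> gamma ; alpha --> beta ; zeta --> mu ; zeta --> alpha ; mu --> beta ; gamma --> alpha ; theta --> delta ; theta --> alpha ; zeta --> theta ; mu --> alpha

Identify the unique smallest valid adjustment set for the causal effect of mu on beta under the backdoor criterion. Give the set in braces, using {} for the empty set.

Variables eligible for adjustment (non-descendants of mu, excluding mu and beta): {delta, eps, gamma, theta, zeta}.
Backdoor paths from mu to beta:
  P1: mu <- zeta -> theta -> alpha -> beta
  P2: mu <- zeta -> gamma -> alpha -> beta
  P3: mu <- zeta -> alpha -> beta
The empty set is not sufficient: P1 (mu <- zeta -> theta -> alpha -> beta) has no collider blocking it and no conditioned non-collider, so it is open.
Try {zeta}:
  P1: blocked at fork node zeta ∈ conditioning set.
  P2: blocked at fork node zeta ∈ conditioning set.
  P3: blocked at fork node zeta ∈ conditioning set.
{zeta} contains no descendant of mu and blocks every backdoor path.
No other singleton works — e.g. {eps} leaves P1 open — so {zeta} is the unique smallest valid adjustment set.

{zeta}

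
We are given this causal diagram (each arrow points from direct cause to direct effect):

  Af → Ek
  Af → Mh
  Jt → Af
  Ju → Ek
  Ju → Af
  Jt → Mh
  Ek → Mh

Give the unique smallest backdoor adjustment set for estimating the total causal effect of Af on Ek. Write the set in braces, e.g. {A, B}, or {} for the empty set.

Variables eligible for adjustment (non-descendants of Af, excluding Af and Ek): {Jt, Ju}.
Backdoor paths from Af to Ek:
  P1: Af <- Jt -> Mh <- Ek
  P2: Af <- Ju -> Ek
The empty set is not sufficient: P2 (Af <- Ju -> Ek) has no collider blocking it and no conditioned non-collider, so it is open.
Try {Ju}:
  P1: blocked at collider Mh (neither it nor any descendant is in the conditioning set).
  P2: blocked at fork node Ju ∈ conditioning set.
{Ju} contains no descendant of Af and blocks every backdoor path.
No other singleton works — e.g. {Jt} leaves P2 open — so {Ju} is the unique smallest valid adjustment set.

{Ju}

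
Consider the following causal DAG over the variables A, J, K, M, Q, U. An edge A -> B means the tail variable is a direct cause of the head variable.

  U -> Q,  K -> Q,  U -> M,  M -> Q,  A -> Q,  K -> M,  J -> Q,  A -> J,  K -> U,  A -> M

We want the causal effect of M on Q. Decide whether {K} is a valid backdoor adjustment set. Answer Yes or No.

Backdoor paths from M to Q (paths whose first edge points into M):
  P1: M <- K -> U -> Q
  P2: M <- K -> Q
  P3: M <- U <- K -> Q
  P4: M <- U -> Q
  P5: M <- A -> J -> Q
  P6: M <- A -> Q
Condition 1 (no descendant of M in the set): holds — descendants of M are {Q}; none are in {K}.
Condition 2 (every backdoor path blocked by {K}):
  P1: blocked at fork node K ∈ conditioning set.
  P2: blocked at fork node K ∈ conditioning set.
  P3: blocked at fork node K ∈ conditioning set.
  P4: open — no interior node is in the conditioning set.
  P5: open — no interior node is in the conditioning set.
  P6: open — no interior node is in the conditioning set.
{K} does not satisfy the backdoor criterion.

No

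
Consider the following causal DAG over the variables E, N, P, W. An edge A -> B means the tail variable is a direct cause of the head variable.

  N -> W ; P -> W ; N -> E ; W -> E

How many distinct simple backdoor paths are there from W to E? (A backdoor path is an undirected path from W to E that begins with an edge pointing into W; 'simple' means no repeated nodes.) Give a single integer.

A backdoor path from W to E is any simple undirected path whose first edge points into W (i.e. leaves W via a parent).
Parents of W: {N, P}.
Enumerating:
  P1: W <- N -> E
That exhausts the simple backdoor paths. Count: 1.

1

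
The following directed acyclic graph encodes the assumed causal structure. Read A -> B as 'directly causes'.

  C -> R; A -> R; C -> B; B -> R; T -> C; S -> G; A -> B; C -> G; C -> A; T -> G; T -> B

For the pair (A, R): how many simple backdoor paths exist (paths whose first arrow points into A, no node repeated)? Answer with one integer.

4

A backdoor path from A to R is any simple undirected path whose first edge points into A (i.e. leaves A via a parent).
Parents of A: {C}.
Enumerating:
  P1: A <- C <- T -> B -> R
  P2: A <- C -> B -> R
  P3: A <- C -> G <- T -> B -> R
  P4: A <- C -> R
That exhausts the simple backdoor paths. Count: 4.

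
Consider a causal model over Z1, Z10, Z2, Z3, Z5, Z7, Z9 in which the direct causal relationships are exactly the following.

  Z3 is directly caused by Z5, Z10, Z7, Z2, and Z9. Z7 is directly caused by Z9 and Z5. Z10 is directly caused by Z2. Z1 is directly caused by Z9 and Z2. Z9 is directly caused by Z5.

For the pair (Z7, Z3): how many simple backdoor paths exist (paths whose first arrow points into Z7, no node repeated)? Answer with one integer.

8

A backdoor path from Z7 to Z3 is any simple undirected path whose first edge points into Z7 (i.e. leaves Z7 via a parent).
Parents of Z7: {Z5, Z9}.
Enumerating:
  P1: Z7 <- Z5 -> Z9 -> Z1 <- Z2 -> Z10 -> Z3
  P2: Z7 <- Z5 -> Z9 -> Z1 <- Z2 -> Z3
  P3: Z7 <- Z5 -> Z9 -> Z3
  P4: Z7 <- Z5 -> Z3
  P5: Z7 <- Z9 <- Z5 -> Z3
  P6: Z7 <- Z9 -> Z1 <- Z2 -> Z10 -> Z3
  P7: Z7 <- Z9 -> Z1 <- Z2 -> Z3
  P8: Z7 <- Z9 -> Z3
That exhausts the simple backdoor paths. Count: 8.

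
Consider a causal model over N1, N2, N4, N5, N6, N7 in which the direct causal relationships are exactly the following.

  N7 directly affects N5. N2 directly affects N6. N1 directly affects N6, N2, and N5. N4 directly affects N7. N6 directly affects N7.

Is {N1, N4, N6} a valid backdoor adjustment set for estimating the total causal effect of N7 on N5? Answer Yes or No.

Backdoor paths from N7 to N5 (paths whose first edge points into N7):
  P1: N7 <- N6 <- N1 -> N5
  P2: N7 <- N6 <- N2 <- N1 -> N5
Condition 1 (no descendant of N7 in the set): holds — descendants of N7 are {N5}; none are in {N1, N4, N6}.
Condition 2 (every backdoor path blocked by {N1, N4, N6}):
  P1: blocked at chain node N6 ∈ conditioning set.
  P2: blocked at chain node N6 ∈ conditioning set.
{N1, N4, N6} satisfies the backdoor criterion.

Yes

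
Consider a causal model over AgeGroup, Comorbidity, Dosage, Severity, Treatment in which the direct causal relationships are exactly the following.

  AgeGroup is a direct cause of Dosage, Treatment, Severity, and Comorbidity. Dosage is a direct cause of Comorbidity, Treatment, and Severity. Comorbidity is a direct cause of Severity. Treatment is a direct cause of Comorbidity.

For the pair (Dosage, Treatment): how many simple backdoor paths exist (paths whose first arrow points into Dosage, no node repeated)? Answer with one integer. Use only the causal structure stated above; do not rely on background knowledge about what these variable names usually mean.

A backdoor path from Dosage to Treatment is any simple undirected path whose first edge points into Dosage (i.e. leaves Dosage via a parent).
Parents of Dosage: {AgeGroup}.
Enumerating:
  P1: Dosage <- AgeGroup -> Treatment
  P2: Dosage <- AgeGroup -> Comorbidity <- Treatment
  P3: Dosage <- AgeGroup -> Severity <- Comorbidity <- Treatment
That exhausts the simple backdoor paths. Count: 3.

3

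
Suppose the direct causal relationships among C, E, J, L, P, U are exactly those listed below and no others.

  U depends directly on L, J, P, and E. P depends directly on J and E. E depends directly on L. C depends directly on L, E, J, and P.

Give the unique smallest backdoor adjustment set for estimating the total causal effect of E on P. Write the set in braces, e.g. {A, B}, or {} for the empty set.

{}

Variables eligible for adjustment (non-descendants of E, excluding E and P): {J, L}.
Backdoor paths from E to P:
  P1: E <- L -> U <- J -> P
  P2: E <- L -> U <- J -> C <- P
  P3: E <- L -> U <- P
  P4: E <- L -> C <- J -> P
  P5: E <- L -> C <- J -> U <- P
  P6: E <- L -> C <- P
Each backdoor path contains an unconditioned collider, so every path is already blocked with the empty conditioning set:
  P1: blocked at collider U (neither it nor any descendant is in the conditioning set).
  P2: blocked at collider U (neither it nor any descendant is in the conditioning set).
  P3: blocked at collider U (neither it nor any descendant is in the conditioning set).
  P4: blocked at collider C (neither it nor any descendant is in the conditioning set).
  P5: blocked at collider C (neither it nor any descendant is in the conditioning set).
  P6: blocked at collider C (neither it nor any descendant is in the conditioning set).
The empty set is therefore the unique smallest valid set.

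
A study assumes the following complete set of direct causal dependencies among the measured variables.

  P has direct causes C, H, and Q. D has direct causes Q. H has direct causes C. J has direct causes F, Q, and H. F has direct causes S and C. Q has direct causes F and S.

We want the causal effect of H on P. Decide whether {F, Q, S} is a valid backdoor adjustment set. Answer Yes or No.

No

Backdoor paths from H to P (paths whose first edge points into H):
  P1: H <- C -> F <- S -> Q -> P
  P2: H <- C -> F -> Q -> P
  P3: H <- C -> F -> J <- Q -> P
  P4: H <- C -> P
Condition 1 (no descendant of H in the set): holds — descendants of H are {J, P}; none are in {F, Q, S}.
Condition 2 (every backdoor path blocked by {F, Q, S}):
  P1: blocked at fork node S ∈ conditioning set.
  P2: blocked at chain node F ∈ conditioning set.
  P3: blocked at chain node F ∈ conditioning set.
  P4: open — no interior node is in the conditioning set.
{F, Q, S} does not satisfy the backdoor criterion.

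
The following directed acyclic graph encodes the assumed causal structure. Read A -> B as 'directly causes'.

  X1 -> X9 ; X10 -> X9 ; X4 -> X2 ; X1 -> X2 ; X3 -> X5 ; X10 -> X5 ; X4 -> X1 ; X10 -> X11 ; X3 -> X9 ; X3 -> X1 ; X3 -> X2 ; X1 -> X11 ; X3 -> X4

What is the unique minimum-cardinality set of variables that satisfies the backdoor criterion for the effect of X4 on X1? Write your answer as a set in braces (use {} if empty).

Variables eligible for adjustment (non-descendants of X4, excluding X4 and X1): {X10, X3, X5}.
Backdoor paths from X4 to X1:
  P1: X4 <- X3 -> X1
  P2: X4 <- X3 -> X9 <- X10 -> X11 <- X1
  P3: X4 <- X3 -> X9 <- X1
  P4: X4 <- X3 -> X5 <- X10 -> X9 <- X1
  P5: X4 <- X3 -> X5 <- X10 -> X11 <- X1
  P6: X4 <- X3 -> X2 <- X1
The empty set is not sufficient: P1 (X4 <- X3 -> X1) has no collider blocking it and no conditioned non-collider, so it is open.
Try {X3}:
  P1: blocked at fork node X3 ∈ conditioning set.
  P2: blocked at fork node X3 ∈ conditioning set.
  P3: blocked at fork node X3 ∈ conditioning set.
  P4: blocked at fork node X3 ∈ conditioning set.
  P5: blocked at fork node X3 ∈ conditioning set.
  P6: blocked at fork node X3 ∈ conditioning set.
{X3} contains no descendant of X4 and blocks every backdoor path.
No other singleton works — e.g. {X10} leaves P1 open — so {X3} is the unique smallest valid adjustment set.

{X3}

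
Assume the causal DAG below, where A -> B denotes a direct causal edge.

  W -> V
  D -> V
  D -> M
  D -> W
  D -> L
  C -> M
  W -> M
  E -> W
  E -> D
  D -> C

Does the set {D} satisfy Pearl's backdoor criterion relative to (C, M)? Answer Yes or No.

Backdoor paths from C to M (paths whose first edge points into C):
  P1: C <- D <- E -> W -> M
  P2: C <- D -> W -> M
  P3: C <- D -> V <- W -> M
  P4: C <- D -> M
Condition 1 (no descendant of C in the set): holds — descendants of C are {M}; none are in {D}.
Condition 2 (every backdoor path blocked by {D}):
  P1: blocked at chain node D ∈ conditioning set.
  P2: blocked at fork node D ∈ conditioning set.
  P3: blocked at fork node D ∈ conditioning set.
  P4: blocked at fork node D ∈ conditioning set.
{D} satisfies the backdoor criterion.

Yes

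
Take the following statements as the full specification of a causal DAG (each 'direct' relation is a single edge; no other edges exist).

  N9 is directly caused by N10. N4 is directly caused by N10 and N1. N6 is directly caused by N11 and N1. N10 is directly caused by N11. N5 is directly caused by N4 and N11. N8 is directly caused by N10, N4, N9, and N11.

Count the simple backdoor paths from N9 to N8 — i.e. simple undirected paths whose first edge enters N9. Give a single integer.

7

A backdoor path from N9 to N8 is any simple undirected path whose first edge points into N9 (i.e. leaves N9 via a parent).
Parents of N9: {N10}.
Enumerating:
  P1: N9 <- N10 <- N11 -> N6 <- N1 -> N4 -> N8
  P2: N9 <- N10 <- N11 -> N8
  P3: N9 <- N10 <- N11 -> N5 <- N4 -> N8
  P4: N9 <- N10 -> N4 <- N1 -> N6 <- N11 -> N8
  P5: N9 <- N10 -> N4 -> N8
  P6: N9 <- N10 -> N4 -> N5 <- N11 -> N8
  P7: N9 <- N10 -> N8
That exhausts the simple backdoor paths. Count: 7.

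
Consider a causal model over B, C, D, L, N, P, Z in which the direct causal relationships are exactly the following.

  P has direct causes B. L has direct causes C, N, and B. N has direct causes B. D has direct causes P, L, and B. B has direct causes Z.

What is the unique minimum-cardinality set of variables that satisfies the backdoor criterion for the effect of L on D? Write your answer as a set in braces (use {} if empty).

{B}

Variables eligible for adjustment (non-descendants of L, excluding L and D): {B, C, N, P, Z}.
Backdoor paths from L to D:
  P1: L <- B -> P -> D
  P2: L <- B -> D
  P3: L <- N <- B -> P -> D
  P4: L <- N <- B -> D
The empty set is not sufficient: P1 (L <- B -> P -> D) has no collider blocking it and no conditioned non-collider, so it is open.
Try {B}:
  P1: blocked at fork node B ∈ conditioning set.
  P2: blocked at fork node B ∈ conditioning set.
  P3: blocked at fork node B ∈ conditioning set.
  P4: blocked at fork node B ∈ conditioning set.
{B} contains no descendant of L and blocks every backdoor path.
No other singleton works — e.g. {C} leaves P1 open — so {B} is the unique smallest valid adjustment set.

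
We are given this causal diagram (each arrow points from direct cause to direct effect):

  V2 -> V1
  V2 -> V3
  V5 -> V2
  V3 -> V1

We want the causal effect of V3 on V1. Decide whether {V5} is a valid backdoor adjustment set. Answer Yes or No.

Backdoor paths from V3 to V1 (paths whose first edge points into V3):
  P1: V3 <- V2 -> V1
Condition 1 (no descendant of V3 in the set): holds — descendants of V3 are {V1}; none are in {V5}.
Condition 2 (every backdoor path blocked by {V5}):
  P1: open — no interior node is in the conditioning set.
{V5} does not satisfy the backdoor criterion.

No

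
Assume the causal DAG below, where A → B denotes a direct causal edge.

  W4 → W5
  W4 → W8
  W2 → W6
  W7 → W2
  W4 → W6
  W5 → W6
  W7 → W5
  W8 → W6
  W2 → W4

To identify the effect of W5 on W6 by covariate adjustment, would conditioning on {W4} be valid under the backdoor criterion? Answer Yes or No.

Backdoor paths from W5 to W6 (paths whose first edge points into W5):
  P1: W5 <- W7 -> W2 -> W4 -> W8 -> W6
  P2: W5 <- W7 -> W2 -> W4 -> W6
  P3: W5 <- W7 -> W2 -> W6
  P4: W5 <- W4 <- W2 -> W6
  P5: W5 <- W4 -> W8 -> W6
  P6: W5 <- W4 -> W6
Condition 1 (no descendant of W5 in the set): holds — descendants of W5 are {W6}; none are in {W4}.
Condition 2 (every backdoor path blocked by {W4}):
  P1: blocked at chain node W4 ∈ conditioning set.
  P2: blocked at chain node W4 ∈ conditioning set.
  P3: open — no interior node is in the conditioning set.
  P4: blocked at chain node W4 ∈ conditioning set.
  P5: blocked at fork node W4 ∈ conditioning set.
  P6: blocked at fork node W4 ∈ conditioning set.
{W4} does not satisfy the backdoor criterion.

No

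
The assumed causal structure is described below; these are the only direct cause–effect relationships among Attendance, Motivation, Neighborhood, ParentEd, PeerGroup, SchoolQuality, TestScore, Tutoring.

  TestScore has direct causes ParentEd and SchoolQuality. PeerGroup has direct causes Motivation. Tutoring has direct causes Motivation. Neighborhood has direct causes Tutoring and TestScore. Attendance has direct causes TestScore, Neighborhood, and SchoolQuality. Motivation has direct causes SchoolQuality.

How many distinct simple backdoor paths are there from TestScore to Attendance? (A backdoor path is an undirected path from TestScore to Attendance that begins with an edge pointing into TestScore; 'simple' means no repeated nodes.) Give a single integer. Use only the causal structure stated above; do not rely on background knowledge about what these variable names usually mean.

2

A backdoor path from TestScore to Attendance is any simple undirected path whose first edge points into TestScore (i.e. leaves TestScore via a parent).
Parents of TestScore: {ParentEd, SchoolQuality}.
Enumerating:
  P1: TestScore <- SchoolQuality -> Motivation -> Tutoring -> Neighborhood -> Attendance
  P2: TestScore <- SchoolQuality -> Attendance
That exhausts the simple backdoor paths. Count: 2.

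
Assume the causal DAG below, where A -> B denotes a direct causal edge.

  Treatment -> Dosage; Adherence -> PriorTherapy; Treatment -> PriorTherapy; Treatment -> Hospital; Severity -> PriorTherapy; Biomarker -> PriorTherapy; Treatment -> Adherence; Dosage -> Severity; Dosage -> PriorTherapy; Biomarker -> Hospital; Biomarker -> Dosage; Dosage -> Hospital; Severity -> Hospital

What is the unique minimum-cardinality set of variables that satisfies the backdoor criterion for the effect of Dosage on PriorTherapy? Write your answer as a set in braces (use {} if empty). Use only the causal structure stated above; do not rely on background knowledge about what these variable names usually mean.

{Biomarker, Treatment}

Variables eligible for adjustment (non-descendants of Dosage, excluding Dosage and PriorTherapy): {Adherence, Biomarker, Treatment}.
Backdoor paths from Dosage to PriorTherapy:
  P1: Dosage <- Biomarker -> PriorTherapy
  P2: Dosage <- Biomarker -> Hospital <- Treatment -> Adherence -> PriorTherapy
  P3: Dosage <- Biomarker -> Hospital <- Treatment -> PriorTherapy
  P4: Dosage <- Biomarker -> Hospital <- Severity -> PriorTherapy
  P5: Dosage <- Treatment -> Adherence -> PriorTherapy
  P6: Dosage <- Treatment -> PriorTherapy
  P7: Dosage <- Treatment -> Hospital <- Biomarker -> PriorTherapy
  P8: Dosage <- Treatment -> Hospital <- Severity -> PriorTherapy
The empty set is not sufficient: P1 (Dosage <- Biomarker -> PriorTherapy) has no collider blocking it and no conditioned non-collider, so it is open.
Try {Biomarker, Treatment}:
  P1: blocked at fork node Biomarker ∈ conditioning set.
  P2: blocked at fork node Biomarker ∈ conditioning set.
  P3: blocked at fork node Biomarker ∈ conditioning set.
  P4: blocked at fork node Biomarker ∈ conditioning set.
  P5: blocked at fork node Treatment ∈ conditioning set.
  P6: blocked at fork node Treatment ∈ conditioning set.
  P7: blocked at fork node Treatment ∈ conditioning set.
  P8: blocked at fork node Treatment ∈ conditioning set.
{Biomarker, Treatment} contains no descendant of Dosage and blocks every backdoor path.
Every element of {Biomarker, Treatment} is needed (dropping Biomarker leaves P1 open; dropping Treatment leaves P5 open), so no proper subset is valid.
Among all size-2 subsets of the eligible variables, only {Biomarker, Treatment} blocks every backdoor path, so it is the unique smallest valid adjustment set.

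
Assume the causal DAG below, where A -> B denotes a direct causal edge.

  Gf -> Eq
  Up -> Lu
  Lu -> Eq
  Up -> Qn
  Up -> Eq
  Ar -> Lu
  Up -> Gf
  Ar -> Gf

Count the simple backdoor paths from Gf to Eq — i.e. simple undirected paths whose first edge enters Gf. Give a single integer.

A backdoor path from Gf to Eq is any simple undirected path whose first edge points into Gf (i.e. leaves Gf via a parent).
Parents of Gf: {Ar, Up}.
Enumerating:
  P1: Gf <- Up -> Lu -> Eq
  P2: Gf <- Up -> Eq
  P3: Gf <- Ar -> Lu <- Up -> Eq
  P4: Gf <- Ar -> Lu -> Eq
That exhausts the simple backdoor paths. Count: 4.

4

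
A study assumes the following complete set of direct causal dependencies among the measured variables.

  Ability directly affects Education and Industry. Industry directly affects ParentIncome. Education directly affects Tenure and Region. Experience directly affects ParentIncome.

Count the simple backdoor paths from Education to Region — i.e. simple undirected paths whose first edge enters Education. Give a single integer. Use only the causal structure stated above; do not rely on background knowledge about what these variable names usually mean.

0

A backdoor path from Education to Region is any simple undirected path whose first edge points into Education (i.e. leaves Education via a parent).
Parents of Education: {Ability}.
No simple path from any parent of Education reaches Region without revisiting Education, so there are no backdoor paths.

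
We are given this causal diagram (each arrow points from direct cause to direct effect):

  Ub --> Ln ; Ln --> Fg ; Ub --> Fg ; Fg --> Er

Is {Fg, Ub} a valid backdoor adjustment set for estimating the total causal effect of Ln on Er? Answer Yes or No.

Backdoor paths from Ln to Er (paths whose first edge points into Ln):
  P1: Ln <- Ub -> Fg -> Er
Condition 1 (no descendant of Ln in the set): FAILS — Fg is a descendant of Ln.
Condition 2 (every backdoor path blocked by {Fg, Ub}):
  P1: blocked at fork node Ub ∈ conditioning set.
{Fg, Ub} does not satisfy the backdoor criterion.

No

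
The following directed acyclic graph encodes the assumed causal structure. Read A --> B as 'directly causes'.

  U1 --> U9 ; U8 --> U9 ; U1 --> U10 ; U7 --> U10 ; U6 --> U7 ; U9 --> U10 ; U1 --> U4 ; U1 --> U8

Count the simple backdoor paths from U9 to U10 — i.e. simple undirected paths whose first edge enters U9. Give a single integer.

A backdoor path from U9 to U10 is any simple undirected path whose first edge points into U9 (i.e. leaves U9 via a parent).
Parents of U9: {U1, U8}.
Enumerating:
  P1: U9 <- U1 -> U10
  P2: U9 <- U8 <- U1 -> U10
That exhausts the simple backdoor paths. Count: 2.

2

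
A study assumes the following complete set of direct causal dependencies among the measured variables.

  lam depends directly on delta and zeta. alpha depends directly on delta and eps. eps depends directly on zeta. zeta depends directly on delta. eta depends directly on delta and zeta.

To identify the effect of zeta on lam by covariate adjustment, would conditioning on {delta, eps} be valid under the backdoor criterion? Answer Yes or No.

No

Backdoor paths from zeta to lam (paths whose first edge points into zeta):
  P1: zeta <- delta -> lam
Condition 1 (no descendant of zeta in the set): FAILS — eps is a descendant of zeta.
Condition 2 (every backdoor path blocked by {delta, eps}):
  P1: blocked at fork node delta ∈ conditioning set.
{delta, eps} does not satisfy the backdoor criterion.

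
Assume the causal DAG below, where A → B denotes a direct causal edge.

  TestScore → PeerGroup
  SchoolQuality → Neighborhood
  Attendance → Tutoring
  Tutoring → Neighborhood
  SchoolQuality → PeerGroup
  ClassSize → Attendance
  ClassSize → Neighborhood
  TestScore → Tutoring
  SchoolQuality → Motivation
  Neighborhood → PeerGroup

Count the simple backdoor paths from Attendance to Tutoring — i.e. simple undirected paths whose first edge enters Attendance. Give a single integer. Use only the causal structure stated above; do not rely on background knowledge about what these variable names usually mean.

A backdoor path from Attendance to Tutoring is any simple undirected path whose first edge points into Attendance (i.e. leaves Attendance via a parent).
Parents of Attendance: {ClassSize}.
Enumerating:
  P1: Attendance <- ClassSize -> Neighborhood <- SchoolQuality -> PeerGroup <- TestScore -> Tutoring
  P2: Attendance <- ClassSize -> Neighborhood <- Tutoring
  P3: Attendance <- ClassSize -> Neighborhood -> PeerGroup <- TestScore -> Tutoring
That exhausts the simple backdoor paths. Count: 3.

3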